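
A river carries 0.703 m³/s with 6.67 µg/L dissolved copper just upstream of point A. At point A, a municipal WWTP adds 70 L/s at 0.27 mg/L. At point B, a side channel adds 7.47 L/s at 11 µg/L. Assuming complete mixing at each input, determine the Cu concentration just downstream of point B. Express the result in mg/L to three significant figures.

0.0303 mg/L

6.67 µg/L = 0.00667 mg/L.
70 L/s = 0.07 m³/s.
After input A: C = (0.703·0.00667 + 0.07·0.27) / 0.773 = 0.03052 mg/L.
7.47 L/s = 0.00747 m³/s.
11 µg/L = 0.011 mg/L.
After input B: C = (0.773·0.03052 + 0.00747·0.011) / 0.7805 = 0.03033 mg/L.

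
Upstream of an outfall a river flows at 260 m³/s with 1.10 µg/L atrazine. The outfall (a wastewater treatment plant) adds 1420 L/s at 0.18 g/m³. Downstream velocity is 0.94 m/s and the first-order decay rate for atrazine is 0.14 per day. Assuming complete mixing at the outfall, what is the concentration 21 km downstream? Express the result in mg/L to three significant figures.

0.00200 mg/L

1420 L/s = 1.42 m³/s.
1.10 µg/L = 0.0011 mg/L.
After complete mixing, C₀ = (1.42·0.18 + 260·0.0011) / 261.4 = 0.002072 mg/L.
Travel time t = 2.1e+04 m / 0.94 m/s = 2.234e+04 s = 0.2586 d.
C = 0.002072·exp(−0.14·0.2586) = 0.002072·0.9644 = 0.001998 mg/L.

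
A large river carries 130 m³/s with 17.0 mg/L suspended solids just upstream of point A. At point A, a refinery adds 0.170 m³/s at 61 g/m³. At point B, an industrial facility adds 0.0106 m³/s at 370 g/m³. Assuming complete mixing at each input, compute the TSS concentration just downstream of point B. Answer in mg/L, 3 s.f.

17.1 mg/L

After input A: C = (130·17 + 0.17·61) / 130.2 = 17.06 mg/L.
After input B: C = (130.2·17.06 + 0.0106·370) / 130.2 = 17.09 mg/L.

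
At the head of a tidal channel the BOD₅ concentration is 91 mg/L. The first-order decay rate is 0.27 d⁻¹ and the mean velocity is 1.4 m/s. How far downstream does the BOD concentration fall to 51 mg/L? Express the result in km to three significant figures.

259 km

From C = C₀·e^(−kt), t = ln(C₀/C)/k = ln(91/51)/0.27 = 0.579/0.27 = 2.145 d.
Distance = v·t = 1.4 m/s × 1.853e+05 s = 2.594e+05 m = 259.4 km.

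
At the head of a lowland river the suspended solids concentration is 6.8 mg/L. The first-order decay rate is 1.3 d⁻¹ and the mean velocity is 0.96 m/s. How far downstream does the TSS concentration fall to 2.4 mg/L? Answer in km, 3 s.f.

66.4 km

From C = C₀·e^(−kt), t = ln(C₀/C)/k = ln(6.8/2.4)/1.3 = 1.041/1.3 = 0.8011 d.
Distance = v·t = 0.96 m/s × 6.922e+04 s = 6.645e+04 m = 66.45 km.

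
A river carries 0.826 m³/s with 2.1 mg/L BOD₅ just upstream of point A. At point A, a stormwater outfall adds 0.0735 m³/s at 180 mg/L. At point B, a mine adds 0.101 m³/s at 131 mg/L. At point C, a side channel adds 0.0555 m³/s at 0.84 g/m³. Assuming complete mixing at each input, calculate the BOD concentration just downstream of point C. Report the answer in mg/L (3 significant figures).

26.7 mg/L

After input A: C = (0.826·2.1 + 0.0735·180) / 0.8995 = 16.64 mg/L.
After input B: C = (0.8995·16.64 + 0.101·131) / 1 = 28.18 mg/L.
After input C: C = (1·28.18 + 0.0555·0.84) / 1.056 = 26.74 mg/L.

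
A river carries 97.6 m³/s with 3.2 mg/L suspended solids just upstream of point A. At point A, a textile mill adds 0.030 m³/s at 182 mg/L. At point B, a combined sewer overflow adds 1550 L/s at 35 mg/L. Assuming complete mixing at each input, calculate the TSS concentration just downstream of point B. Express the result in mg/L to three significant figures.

3.75 mg/L

After input A: C = (97.6·3.2 + 0.03·182) / 97.63 = 3.255 mg/L.
1550 L/s = 1.55 m³/s.
After input B: C = (97.63·3.255 + 1.55·35) / 99.18 = 3.751 mg/L.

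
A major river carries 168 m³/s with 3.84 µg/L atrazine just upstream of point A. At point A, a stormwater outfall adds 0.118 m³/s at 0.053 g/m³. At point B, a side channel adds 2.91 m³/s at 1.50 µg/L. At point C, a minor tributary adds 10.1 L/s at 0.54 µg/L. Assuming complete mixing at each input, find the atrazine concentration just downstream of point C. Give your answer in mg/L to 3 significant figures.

3.84 µg/L = 0.00384 mg/L.
After input A: C = (168·0.00384 + 0.118·0.053) / 168.1 = 0.003875 mg/L.
1.50 µg/L = 0.0015 mg/L.
After input B: C = (168.1·0.003875 + 2.91·0.0015) / 171 = 0.003834 mg/L.
10.1 L/s = 0.0101 m³/s.
0.54 µg/L = 0.00054 mg/L.
After input C: C = (171·0.003834 + 0.0101·0.00054) / 171 = 0.003834 mg/L.

0.00383 mg/L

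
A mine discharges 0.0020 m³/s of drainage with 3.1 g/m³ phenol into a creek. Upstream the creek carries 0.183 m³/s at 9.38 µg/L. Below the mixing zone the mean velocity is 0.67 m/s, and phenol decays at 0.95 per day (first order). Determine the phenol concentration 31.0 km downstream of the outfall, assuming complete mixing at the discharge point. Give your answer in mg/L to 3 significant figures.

0.0257 mg/L

9.38 µg/L = 0.00938 mg/L.
After complete mixing, C₀ = (0.002·3.1 + 0.183·0.00938) / 0.185 = 0.04279 mg/L.
Travel time t = 3.1e+04 m / 0.67 m/s = 4.627e+04 s = 0.5355 d.
C = 0.04279·exp(−0.95·0.5355) = 0.04279·0.6013 = 0.02573 mg/L.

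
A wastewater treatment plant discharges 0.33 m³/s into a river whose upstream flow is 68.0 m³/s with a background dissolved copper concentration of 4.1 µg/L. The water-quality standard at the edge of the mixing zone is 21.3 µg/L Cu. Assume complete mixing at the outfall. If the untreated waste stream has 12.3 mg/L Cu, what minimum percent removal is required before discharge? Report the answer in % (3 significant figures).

4.1 µg/L = 0.0041 mg/L.
21.3 µg/L = 0.0213 mg/L.
Mass balance: 0.0213·68.33 = 0.33·Cₑ + 68·0.0041.
Cₑ = (1.455 − 0.2788) / 0.33 = 3.566 mg/L.
Required removal = 1 − 3.566/12.3 = 71.01 %.

71.0 %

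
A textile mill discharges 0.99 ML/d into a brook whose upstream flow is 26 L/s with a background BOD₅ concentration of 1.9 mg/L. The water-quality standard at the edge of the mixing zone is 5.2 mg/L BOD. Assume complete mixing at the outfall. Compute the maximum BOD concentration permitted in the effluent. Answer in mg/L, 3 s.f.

12.7 mg/L

0.99 ML/d = 0.01146 m³/s.
26 L/s = 0.026 m³/s.
Mass balance: 5.2·0.03746 = 0.01146·Cₑ + 0.026·1.9.
Cₑ = (0.1948 − 0.0494) / 0.01146 = 12.69 mg/L.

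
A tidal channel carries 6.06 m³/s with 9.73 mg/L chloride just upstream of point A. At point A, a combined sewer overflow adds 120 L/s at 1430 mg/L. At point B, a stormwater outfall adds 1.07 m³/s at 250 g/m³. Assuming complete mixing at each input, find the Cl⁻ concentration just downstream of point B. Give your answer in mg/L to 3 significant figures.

68.7 mg/L

120 L/s = 0.12 m³/s.
After input A: C = (6.06·9.73 + 0.12·1430) / 6.18 = 37.31 mg/L.
After input B: C = (6.18·37.31 + 1.07·250) / 7.25 = 68.7 mg/L.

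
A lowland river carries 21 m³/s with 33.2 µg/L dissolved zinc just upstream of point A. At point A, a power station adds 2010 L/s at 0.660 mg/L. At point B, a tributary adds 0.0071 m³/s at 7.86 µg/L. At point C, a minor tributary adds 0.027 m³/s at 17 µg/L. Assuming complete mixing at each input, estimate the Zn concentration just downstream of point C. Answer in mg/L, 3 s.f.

33.2 µg/L = 0.0332 mg/L.
2010 L/s = 2.01 m³/s.
After input A: C = (21·0.0332 + 2.01·0.66) / 23.01 = 0.08795 mg/L.
7.86 µg/L = 0.00786 mg/L.
After input B: C = (23.01·0.08795 + 0.0071·0.00786) / 23.02 = 0.08793 mg/L.
17 µg/L = 0.017 mg/L.
After input C: C = (23.02·0.08793 + 0.027·0.017) / 23.04 = 0.08785 mg/L.

0.0878 mg/L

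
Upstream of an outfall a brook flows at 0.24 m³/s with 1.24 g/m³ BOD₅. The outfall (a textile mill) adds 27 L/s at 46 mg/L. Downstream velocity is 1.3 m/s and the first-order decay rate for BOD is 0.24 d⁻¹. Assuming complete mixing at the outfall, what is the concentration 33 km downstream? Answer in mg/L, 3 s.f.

5.37 mg/L

27 L/s = 0.027 m³/s.
After complete mixing, C₀ = (0.027·46 + 0.24·1.24) / 0.267 = 5.766 mg/L.
Travel time t = 3.3e+04 m / 1.3 m/s = 2.538e+04 s = 0.2938 d.
C = 5.766·exp(−0.24·0.2938) = 5.766·0.9319 = 5.374 mg/L.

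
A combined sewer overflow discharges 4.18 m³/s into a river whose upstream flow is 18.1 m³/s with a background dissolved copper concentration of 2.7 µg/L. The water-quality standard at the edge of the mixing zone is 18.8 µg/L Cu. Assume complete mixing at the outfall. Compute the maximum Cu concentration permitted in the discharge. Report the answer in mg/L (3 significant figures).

2.7 µg/L = 0.0027 mg/L.
18.8 µg/L = 0.0188 mg/L.
Mass balance: 0.0188·22.28 = 4.18·Cₑ + 18.1·0.0027.
Cₑ = (0.4189 − 0.04887) / 4.18 = 0.08852 mg/L.

0.0885 mg/L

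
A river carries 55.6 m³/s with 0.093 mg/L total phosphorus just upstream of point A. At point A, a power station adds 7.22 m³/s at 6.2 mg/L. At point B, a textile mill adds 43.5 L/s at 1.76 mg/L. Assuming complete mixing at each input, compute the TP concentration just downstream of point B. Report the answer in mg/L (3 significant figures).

After input A: C = (55.6·0.093 + 7.22·6.2) / 62.82 = 0.7949 mg/L.
43.5 L/s = 0.0435 m³/s.
After input B: C = (62.82·0.7949 + 0.0435·1.76) / 62.86 = 0.7956 mg/L.

0.796 mg/L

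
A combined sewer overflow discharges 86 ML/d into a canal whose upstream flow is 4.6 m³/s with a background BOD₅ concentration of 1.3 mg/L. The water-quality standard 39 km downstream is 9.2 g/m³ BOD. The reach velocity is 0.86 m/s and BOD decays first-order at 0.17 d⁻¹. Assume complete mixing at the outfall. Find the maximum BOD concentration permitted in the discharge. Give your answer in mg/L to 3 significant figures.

86 ML/d = 0.9954 m³/s.
Travel time to the compliance point: t = 3.9e+04/0.86 = 4.535e+04 s = 0.5249 d; decay factor exp(−0.17·0.5249) = 0.9146.
So the concentration just after mixing may be at most 9.2/0.9146 = 10.06 mg/L.
Mass balance: 10.06·5.595 = 0.9954·Cₑ + 4.6·1.3.
Cₑ = (56.28 − 5.98) / 0.9954 = 50.54 mg/L.

50.5 mg/L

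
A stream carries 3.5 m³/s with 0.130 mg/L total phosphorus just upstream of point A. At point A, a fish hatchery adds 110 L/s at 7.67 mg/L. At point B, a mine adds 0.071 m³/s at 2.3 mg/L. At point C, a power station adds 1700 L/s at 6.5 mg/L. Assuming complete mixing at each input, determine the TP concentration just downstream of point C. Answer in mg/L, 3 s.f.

2.33 mg/L

110 L/s = 0.11 m³/s.
After input A: C = (3.5·0.13 + 0.11·7.67) / 3.61 = 0.3598 mg/L.
After input B: C = (3.61·0.3598 + 0.071·2.3) / 3.681 = 0.3972 mg/L.
1700 L/s = 1.7 m³/s.
After input C: C = (3.681·0.3972 + 1.7·6.5) / 5.381 = 2.325 mg/L.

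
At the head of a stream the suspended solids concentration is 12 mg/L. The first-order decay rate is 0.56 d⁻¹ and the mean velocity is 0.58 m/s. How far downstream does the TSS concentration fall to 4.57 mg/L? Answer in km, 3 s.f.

From C = C₀·e^(−kt), t = ln(C₀/C)/k = ln(12/4.57)/0.56 = 0.9654/0.56 = 1.724 d.
Distance = v·t = 0.58 m/s × 1.489e+05 s = 8.639e+04 m = 86.39 km.

86.4 km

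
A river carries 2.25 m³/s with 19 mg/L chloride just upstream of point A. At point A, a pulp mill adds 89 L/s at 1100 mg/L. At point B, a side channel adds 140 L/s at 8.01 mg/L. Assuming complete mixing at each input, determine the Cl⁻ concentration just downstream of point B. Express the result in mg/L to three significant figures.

89 L/s = 0.089 m³/s.
After input A: C = (2.25·19 + 0.089·1100) / 2.339 = 60.13 mg/L.
140 L/s = 0.14 m³/s.
After input B: C = (2.339·60.13 + 0.14·8.01) / 2.479 = 57.19 mg/L.

57.2 mg/L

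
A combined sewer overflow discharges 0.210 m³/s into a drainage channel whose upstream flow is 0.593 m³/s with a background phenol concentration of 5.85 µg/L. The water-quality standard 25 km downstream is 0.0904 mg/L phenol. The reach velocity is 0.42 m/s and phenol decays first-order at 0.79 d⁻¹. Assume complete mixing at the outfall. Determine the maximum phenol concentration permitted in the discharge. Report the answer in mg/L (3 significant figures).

0.579 mg/L

5.85 µg/L = 0.00585 mg/L.
Travel time to the compliance point: t = 2.5e+04/0.42 = 5.952e+04 s = 0.6889 d; decay factor exp(−0.79·0.6889) = 0.5803.
So the concentration just after mixing may be at most 0.0904/0.5803 = 0.1558 mg/L.
Mass balance: 0.1558·0.803 = 0.21·Cₑ + 0.593·0.00585.
Cₑ = (0.1251 − 0.003469) / 0.21 = 0.5792 mg/L.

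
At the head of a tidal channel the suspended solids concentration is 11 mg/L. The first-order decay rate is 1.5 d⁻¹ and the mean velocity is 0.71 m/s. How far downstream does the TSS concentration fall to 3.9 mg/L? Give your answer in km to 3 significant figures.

From C = C₀·e^(−kt), t = ln(C₀/C)/k = ln(11/3.9)/1.5 = 1.037/1.5 = 0.6913 d.
Distance = v·t = 0.71 m/s × 5.973e+04 s = 4.241e+04 m = 42.41 km.

42.4 km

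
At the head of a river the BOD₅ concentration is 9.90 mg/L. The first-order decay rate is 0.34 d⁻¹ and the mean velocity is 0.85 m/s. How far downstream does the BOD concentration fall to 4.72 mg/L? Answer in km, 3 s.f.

160 km

From C = C₀·e^(−kt), t = ln(C₀/C)/k = ln(9.90/4.72)/0.34 = 0.7407/0.34 = 2.179 d.
Distance = v·t = 0.85 m/s × 1.882e+05 s = 1.6e+05 m = 160 km.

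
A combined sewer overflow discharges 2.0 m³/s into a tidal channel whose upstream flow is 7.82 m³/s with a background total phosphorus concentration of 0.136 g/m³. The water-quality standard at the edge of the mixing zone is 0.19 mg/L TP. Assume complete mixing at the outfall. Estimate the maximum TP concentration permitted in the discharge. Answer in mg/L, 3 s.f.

Mass balance: 0.19·9.82 = 2·Cₑ + 7.82·0.136.
Cₑ = (1.866 − 1.064) / 2 = 0.4011 mg/L.

0.401 mg/L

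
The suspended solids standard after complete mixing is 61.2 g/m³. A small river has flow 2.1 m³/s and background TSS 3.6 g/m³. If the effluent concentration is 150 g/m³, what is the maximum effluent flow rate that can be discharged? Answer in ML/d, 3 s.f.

118 ML/d

Mass balance at complete mixing: C_std·(Q_w + Q_r) = Q_w·C_e + Q_r·C_b.
Rearranging, Q_w = Q_r·(C_std − C_b)/(C_e − C_std) = 2.1·(61.2 − 3.6) / (150 − 61.2) = 1.362 m³/s.
= 117.7 ML/d.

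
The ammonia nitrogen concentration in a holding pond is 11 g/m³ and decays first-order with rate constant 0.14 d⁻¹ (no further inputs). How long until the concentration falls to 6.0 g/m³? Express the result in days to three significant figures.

4.33 d

t = ln(C₀/C)/k = ln(11/6.0)/0.14 = 0.6061/0.14 = 4.33 d.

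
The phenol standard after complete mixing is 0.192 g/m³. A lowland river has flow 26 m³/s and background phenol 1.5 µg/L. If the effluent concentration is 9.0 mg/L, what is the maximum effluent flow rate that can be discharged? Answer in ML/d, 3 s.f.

1.5 µg/L = 0.0015 mg/L.
Mass balance at complete mixing: C_std·(Q_w + Q_r) = Q_w·C_e + Q_r·C_b.
Rearranging, Q_w = Q_r·(C_std − C_b)/(C_e − C_std) = 26·(0.192 − 0.0015) / (9 − 0.192) = 0.5623 m³/s.
= 48.59 ML/d.

48.6 ML/d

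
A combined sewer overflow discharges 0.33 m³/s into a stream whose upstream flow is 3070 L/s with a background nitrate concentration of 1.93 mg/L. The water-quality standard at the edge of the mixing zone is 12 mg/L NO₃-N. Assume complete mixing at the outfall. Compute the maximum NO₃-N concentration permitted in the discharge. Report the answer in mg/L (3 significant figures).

3070 L/s = 3.07 m³/s.
Mass balance: 12·3.4 = 0.33·Cₑ + 3.07·1.93.
Cₑ = (40.8 − 5.925) / 0.33 = 105.7 mg/L.

106 mg/L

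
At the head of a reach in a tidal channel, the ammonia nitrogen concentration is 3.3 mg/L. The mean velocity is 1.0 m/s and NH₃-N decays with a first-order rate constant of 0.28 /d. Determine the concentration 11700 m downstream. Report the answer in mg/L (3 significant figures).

Travel time t = 11700 m / 1.0 m/s = 1.17e+04/1.0 = 1.17e+04 s = 0.1354 d.
First-order decay: C = 3.3·exp(−0.28·0.1354) = 3.3·0.9628 = 3.177 mg/L.

3.18 mg/L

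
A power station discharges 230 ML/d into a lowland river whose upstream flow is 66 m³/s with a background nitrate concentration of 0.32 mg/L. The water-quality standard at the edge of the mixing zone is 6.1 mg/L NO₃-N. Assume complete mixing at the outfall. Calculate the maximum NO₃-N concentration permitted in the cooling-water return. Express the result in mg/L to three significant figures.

149 mg/L

230 ML/d = 2.662 m³/s.
Mass balance: 6.1·68.66 = 2.662·Cₑ + 66·0.32.
Cₑ = (418.8 − 21.12) / 2.662 = 149.4 mg/L.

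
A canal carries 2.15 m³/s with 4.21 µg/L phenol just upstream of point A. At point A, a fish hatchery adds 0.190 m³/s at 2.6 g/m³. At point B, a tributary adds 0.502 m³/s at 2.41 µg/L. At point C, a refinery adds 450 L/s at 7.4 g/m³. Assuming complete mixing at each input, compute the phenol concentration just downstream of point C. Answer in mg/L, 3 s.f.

1.16 mg/L

4.21 µg/L = 0.00421 mg/L.
After input A: C = (2.15·0.00421 + 0.19·2.6) / 2.34 = 0.215 mg/L.
2.41 µg/L = 0.00241 mg/L.
After input B: C = (2.34·0.215 + 0.502·0.00241) / 2.842 = 0.1774 mg/L.
450 L/s = 0.45 m³/s.
After input C: C = (2.842·0.1774 + 0.45·7.4) / 3.292 = 1.165 mg/L.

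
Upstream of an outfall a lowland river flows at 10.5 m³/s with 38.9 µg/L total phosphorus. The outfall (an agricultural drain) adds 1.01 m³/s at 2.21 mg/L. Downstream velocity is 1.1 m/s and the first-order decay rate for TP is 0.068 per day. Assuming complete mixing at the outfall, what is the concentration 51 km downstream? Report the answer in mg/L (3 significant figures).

38.9 µg/L = 0.0389 mg/L.
After complete mixing, C₀ = (1.01·2.21 + 10.5·0.0389) / 11.51 = 0.2294 mg/L.
Travel time t = 5.1e+04 m / 1.1 m/s = 4.636e+04 s = 0.5366 d.
C = 0.2294·exp(−0.068·0.5366) = 0.2294·0.9642 = 0.2212 mg/L.

0.221 mg/L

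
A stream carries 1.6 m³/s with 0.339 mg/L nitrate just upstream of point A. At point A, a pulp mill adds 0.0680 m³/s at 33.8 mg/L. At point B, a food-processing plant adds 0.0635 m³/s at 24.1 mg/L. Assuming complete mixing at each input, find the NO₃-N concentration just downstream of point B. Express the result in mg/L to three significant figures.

2.52 mg/L

After input A: C = (1.6·0.339 + 0.068·33.8) / 1.668 = 1.703 mg/L.
After input B: C = (1.668·1.703 + 0.0635·24.1) / 1.732 = 2.524 mg/L.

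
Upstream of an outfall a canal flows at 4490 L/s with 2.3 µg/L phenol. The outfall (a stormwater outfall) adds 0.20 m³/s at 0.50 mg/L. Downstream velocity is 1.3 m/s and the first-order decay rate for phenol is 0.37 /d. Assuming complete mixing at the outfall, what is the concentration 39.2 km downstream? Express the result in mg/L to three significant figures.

4490 L/s = 4.49 m³/s.
2.3 µg/L = 0.0023 mg/L.
After complete mixing, C₀ = (0.2·0.5 + 4.49·0.0023) / 4.69 = 0.02352 mg/L.
Travel time t = 3.92e+04 m / 1.3 m/s = 3.015e+04 s = 0.349 d.
C = 0.02352·exp(−0.37·0.349) = 0.02352·0.8789 = 0.02067 mg/L.

0.0207 mg/L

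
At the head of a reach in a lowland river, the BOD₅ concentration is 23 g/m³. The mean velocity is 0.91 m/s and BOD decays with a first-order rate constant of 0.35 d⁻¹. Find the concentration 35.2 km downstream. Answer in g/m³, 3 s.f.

19.7 g/m³

Travel time t = 35.2 km / 0.91 m/s = 3.52e+04/0.91 = 3.868e+04 s = 0.4477 d.
First-order decay: C = 23·exp(−0.35·0.4477) = 23·0.855 = 19.66 g/m³.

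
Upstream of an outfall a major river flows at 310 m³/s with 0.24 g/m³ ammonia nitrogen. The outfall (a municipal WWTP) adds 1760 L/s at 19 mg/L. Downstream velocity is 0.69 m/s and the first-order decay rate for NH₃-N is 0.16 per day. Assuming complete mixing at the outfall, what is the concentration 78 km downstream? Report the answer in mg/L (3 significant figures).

0.281 mg/L

1760 L/s = 1.76 m³/s.
After complete mixing, C₀ = (1.76·19 + 310·0.24) / 311.8 = 0.3459 mg/L.
Travel time t = 7.8e+04 m / 0.69 m/s = 1.13e+05 s = 1.308 d.
C = 0.3459·exp(−0.16·1.308) = 0.3459·0.8111 = 0.2806 mg/L.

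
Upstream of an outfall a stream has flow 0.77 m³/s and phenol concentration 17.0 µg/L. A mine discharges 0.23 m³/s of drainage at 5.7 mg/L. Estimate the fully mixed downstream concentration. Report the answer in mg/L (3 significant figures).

1.32 mg/L

17.0 µg/L = 0.017 mg/L.
By mass balance at complete mixing, C = (0.23·5.7 + 0.77·0.017) / (0.23 + 0.77) = 1.324/1 = 1.324 mg/L.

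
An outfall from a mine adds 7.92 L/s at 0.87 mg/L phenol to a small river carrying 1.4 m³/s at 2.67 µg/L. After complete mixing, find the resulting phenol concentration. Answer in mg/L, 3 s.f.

7.92 L/s = 0.00792 m³/s.
2.67 µg/L = 0.00267 mg/L.
Conservation of mass across the mixing zone: C = (0.00792·0.87 + 1.4·0.00267) / (0.00792 + 1.4) = 0.01063/1.408 = 0.007549 mg/L.

0.00755 mg/L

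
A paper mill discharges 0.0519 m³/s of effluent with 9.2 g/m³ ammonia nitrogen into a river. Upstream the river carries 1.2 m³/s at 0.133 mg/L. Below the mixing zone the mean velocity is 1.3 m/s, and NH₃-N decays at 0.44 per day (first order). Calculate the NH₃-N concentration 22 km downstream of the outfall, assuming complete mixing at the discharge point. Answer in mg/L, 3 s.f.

0.467 mg/L

After complete mixing, C₀ = (0.0519·9.2 + 1.2·0.133) / 1.252 = 0.5089 mg/L.
Travel time t = 2.2e+04 m / 1.3 m/s = 1.692e+04 s = 0.1959 d.
C = 0.5089·exp(−0.44·0.1959) = 0.5089·0.9174 = 0.4669 mg/L.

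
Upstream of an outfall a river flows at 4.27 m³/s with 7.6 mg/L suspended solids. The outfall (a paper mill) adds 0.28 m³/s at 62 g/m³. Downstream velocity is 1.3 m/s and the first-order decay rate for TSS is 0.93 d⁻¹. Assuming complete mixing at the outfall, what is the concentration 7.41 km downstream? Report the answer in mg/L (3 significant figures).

After complete mixing, C₀ = (0.28·62 + 4.27·7.6) / 4.55 = 10.95 mg/L.
Travel time t = 7410 m / 1.3 m/s = 5700 s = 0.06597 d.
C = 10.95·exp(−0.93·0.06597) = 10.95·0.9405 = 10.3 mg/L.

10.3 mg/L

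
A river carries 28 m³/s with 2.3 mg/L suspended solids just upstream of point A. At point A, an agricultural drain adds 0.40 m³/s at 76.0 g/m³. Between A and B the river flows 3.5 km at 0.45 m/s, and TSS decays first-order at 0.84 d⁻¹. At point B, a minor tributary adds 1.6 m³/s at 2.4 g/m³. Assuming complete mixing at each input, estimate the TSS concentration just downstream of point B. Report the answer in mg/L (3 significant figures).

3.06 mg/L

After input A: C = (28·2.3 + 0.4·76) / 28.4 = 3.338 mg/L.
Over the 3.5 km reach to input B (t = 7778 s = 0.09002 d), decay gives C = 3.338·exp(−0.84·0.09002) = 3.095 mg/L.
After input B: C = (28.4·3.095 + 1.6·2.4) / 30 = 3.058 mg/L.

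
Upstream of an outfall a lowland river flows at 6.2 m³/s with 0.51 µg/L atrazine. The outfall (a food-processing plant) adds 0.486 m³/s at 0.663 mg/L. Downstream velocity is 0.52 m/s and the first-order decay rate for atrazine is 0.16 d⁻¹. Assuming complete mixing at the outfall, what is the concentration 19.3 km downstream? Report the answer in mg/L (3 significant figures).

0.0454 mg/L

0.51 µg/L = 0.00051 mg/L.
After complete mixing, C₀ = (0.486·0.663 + 6.2·0.00051) / 6.686 = 0.04867 mg/L.
Travel time t = 1.93e+04 m / 0.52 m/s = 3.712e+04 s = 0.4296 d.
C = 0.04867·exp(−0.16·0.4296) = 0.04867·0.9336 = 0.04543 mg/L.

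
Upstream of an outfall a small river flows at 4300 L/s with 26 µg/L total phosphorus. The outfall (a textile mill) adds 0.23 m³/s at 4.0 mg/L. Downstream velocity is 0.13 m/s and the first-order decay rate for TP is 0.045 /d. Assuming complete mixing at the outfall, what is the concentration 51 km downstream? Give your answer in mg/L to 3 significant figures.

0.186 mg/L

4300 L/s = 4.3 m³/s.
26 µg/L = 0.026 mg/L.
After complete mixing, C₀ = (0.23·4 + 4.3·0.026) / 4.53 = 0.2278 mg/L.
Travel time t = 5.1e+04 m / 0.13 m/s = 3.923e+05 s = 4.541 d.
C = 0.2278·exp(−0.045·4.541) = 0.2278·0.8152 = 0.1857 mg/L.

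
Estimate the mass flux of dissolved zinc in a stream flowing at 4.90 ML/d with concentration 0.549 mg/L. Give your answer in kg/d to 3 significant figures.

4.90 ML/d = 0.05671 m³/s.
Mass flux = Q·C = 0.05671 m³/s × 0.549 g/m³ = 0.03114 g/s.
= 0.03114 g/s × 86.4 = 2.69 kg/d.

2.69 kg/d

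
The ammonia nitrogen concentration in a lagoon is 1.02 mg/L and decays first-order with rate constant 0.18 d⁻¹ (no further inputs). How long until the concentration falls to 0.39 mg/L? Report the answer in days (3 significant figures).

t = ln(C₀/C)/k = ln(1.02/0.39)/0.18 = 0.9614/0.18 = 5.341 d.

5.34 d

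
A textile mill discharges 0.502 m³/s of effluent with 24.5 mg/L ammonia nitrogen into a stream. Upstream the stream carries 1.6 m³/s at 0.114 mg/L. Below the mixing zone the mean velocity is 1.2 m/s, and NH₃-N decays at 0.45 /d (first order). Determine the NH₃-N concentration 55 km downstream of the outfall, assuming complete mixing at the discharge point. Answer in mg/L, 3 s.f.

4.68 mg/L

After complete mixing, C₀ = (0.502·24.5 + 1.6·0.114) / 2.102 = 5.938 mg/L.
Travel time t = 5.5e+04 m / 1.2 m/s = 4.583e+04 s = 0.5305 d.
C = 5.938·exp(−0.45·0.5305) = 5.938·0.7876 = 4.677 mg/L.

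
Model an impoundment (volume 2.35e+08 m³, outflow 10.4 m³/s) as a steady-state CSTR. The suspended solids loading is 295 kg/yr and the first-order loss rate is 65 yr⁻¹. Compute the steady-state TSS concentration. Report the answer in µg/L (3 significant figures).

Outflow Q = 10.4 m³/s × 3.156e+07 s/yr = 3.282e+08 m³/yr.
Steady-state CSTR mass balance: W = Q·C + k·V·C, so C = W/(Q + kV).
Q + kV = 3.282e+08 + 65·2.35e+08 = 1.56e+10 m³/yr.
C = 295/1.56e+10 = 1.891e-08 kg/m³ = 1.891e-05 mg/L = 0.01891 µg/L.

0.0189 µg/L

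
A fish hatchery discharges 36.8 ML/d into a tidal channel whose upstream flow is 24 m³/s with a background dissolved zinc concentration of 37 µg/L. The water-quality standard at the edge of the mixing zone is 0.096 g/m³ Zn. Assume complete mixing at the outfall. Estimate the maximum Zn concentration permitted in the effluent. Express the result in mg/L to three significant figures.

36.8 ML/d = 0.4259 m³/s.
37 µg/L = 0.037 mg/L.
Mass balance: 0.096·24.43 = 0.4259·Cₑ + 24·0.037.
Cₑ = (2.345 − 0.888) / 0.4259 = 3.421 mg/L.

3.42 mg/L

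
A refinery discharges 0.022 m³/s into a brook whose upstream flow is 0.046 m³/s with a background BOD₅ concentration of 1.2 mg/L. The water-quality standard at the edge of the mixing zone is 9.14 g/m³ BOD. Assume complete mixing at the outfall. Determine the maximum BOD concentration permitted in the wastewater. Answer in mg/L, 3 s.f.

Mass balance: 9.14·0.068 = 0.022·Cₑ + 0.046·1.2.
Cₑ = (0.6215 − 0.0552) / 0.022 = 25.74 mg/L.

25.7 mg/L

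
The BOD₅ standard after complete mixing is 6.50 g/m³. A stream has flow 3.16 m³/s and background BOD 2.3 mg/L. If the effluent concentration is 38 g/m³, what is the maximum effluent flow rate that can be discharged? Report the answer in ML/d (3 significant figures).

Mass balance at complete mixing: C_std·(Q_w + Q_r) = Q_w·C_e + Q_r·C_b.
Rearranging, Q_w = Q_r·(C_std − C_b)/(C_e − C_std) = 3.16·(6.5 − 2.3) / (38 − 6.5) = 0.4213 m³/s.
= 36.4 ML/d.

36.4 ML/d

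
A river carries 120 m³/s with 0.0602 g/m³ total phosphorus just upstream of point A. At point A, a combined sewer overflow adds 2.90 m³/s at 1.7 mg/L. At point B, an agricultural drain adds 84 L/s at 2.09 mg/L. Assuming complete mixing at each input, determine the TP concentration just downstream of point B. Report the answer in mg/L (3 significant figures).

After input A: C = (120·0.0602 + 2.9·1.7) / 122.9 = 0.09889 mg/L.
84 L/s = 0.084 m³/s.
After input B: C = (122.9·0.09889 + 0.084·2.09) / 123 = 0.1003 mg/L.

0.100 mg/L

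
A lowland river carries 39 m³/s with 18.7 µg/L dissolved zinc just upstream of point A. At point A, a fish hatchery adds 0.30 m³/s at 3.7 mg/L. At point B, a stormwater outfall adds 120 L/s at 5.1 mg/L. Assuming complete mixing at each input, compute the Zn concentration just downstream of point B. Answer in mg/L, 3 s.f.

18.7 µg/L = 0.0187 mg/L.
After input A: C = (39·0.0187 + 0.3·3.7) / 39.3 = 0.0468 mg/L.
120 L/s = 0.12 m³/s.
After input B: C = (39.3·0.0468 + 0.12·5.1) / 39.42 = 0.06218 mg/L.

0.0622 mg/L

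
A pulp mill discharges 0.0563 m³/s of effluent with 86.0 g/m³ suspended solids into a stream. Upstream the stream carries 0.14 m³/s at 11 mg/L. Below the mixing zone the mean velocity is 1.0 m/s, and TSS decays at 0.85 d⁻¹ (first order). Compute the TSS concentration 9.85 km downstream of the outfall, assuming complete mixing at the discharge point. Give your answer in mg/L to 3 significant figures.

After complete mixing, C₀ = (0.0563·86 + 0.14·11) / 0.1963 = 32.51 mg/L.
Travel time t = 9850 m / 1.0 m/s = 9850 s = 0.114 d.
C = 32.51·exp(−0.85·0.114) = 32.51·0.9076 = 29.51 mg/L.

29.5 mg/L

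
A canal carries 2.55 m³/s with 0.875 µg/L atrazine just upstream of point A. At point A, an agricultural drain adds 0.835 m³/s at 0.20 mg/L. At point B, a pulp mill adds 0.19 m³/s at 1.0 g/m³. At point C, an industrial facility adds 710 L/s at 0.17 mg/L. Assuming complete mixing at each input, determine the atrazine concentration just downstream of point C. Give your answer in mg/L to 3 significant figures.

0.112 mg/L

0.875 µg/L = 0.000875 mg/L.
After input A: C = (2.55·0.000875 + 0.835·0.2) / 3.385 = 0.04999 mg/L.
After input B: C = (3.385·0.04999 + 0.19·1) / 3.575 = 0.1005 mg/L.
710 L/s = 0.71 m³/s.
After input C: C = (3.575·0.1005 + 0.71·0.17) / 4.285 = 0.112 mg/L.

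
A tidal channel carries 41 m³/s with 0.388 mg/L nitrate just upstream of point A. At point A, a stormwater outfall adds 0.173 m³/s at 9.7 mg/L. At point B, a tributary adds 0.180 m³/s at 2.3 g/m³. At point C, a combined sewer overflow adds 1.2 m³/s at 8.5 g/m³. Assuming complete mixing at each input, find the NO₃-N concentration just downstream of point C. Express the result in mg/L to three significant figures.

After input A: C = (41·0.388 + 0.173·9.7) / 41.17 = 0.4271 mg/L.
After input B: C = (41.17·0.4271 + 0.18·2.3) / 41.35 = 0.4353 mg/L.
After input C: C = (41.35·0.4353 + 1.2·8.5) / 42.55 = 0.6627 mg/L.

0.663 mg/L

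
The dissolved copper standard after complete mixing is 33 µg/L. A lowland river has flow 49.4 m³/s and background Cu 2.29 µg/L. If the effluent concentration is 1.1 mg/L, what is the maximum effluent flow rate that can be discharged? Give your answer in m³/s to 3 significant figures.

2.29 µg/L = 0.00229 mg/L.
33 µg/L = 0.033 mg/L.
Mass balance at complete mixing: C_std·(Q_w + Q_r) = Q_w·C_e + Q_r·C_b.
Rearranging, Q_w = Q_r·(C_std − C_b)/(C_e − C_std) = 49.4·(0.033 − 0.00229) / (1.1 − 0.033) = 1.422 m³/s.

1.42 m³/s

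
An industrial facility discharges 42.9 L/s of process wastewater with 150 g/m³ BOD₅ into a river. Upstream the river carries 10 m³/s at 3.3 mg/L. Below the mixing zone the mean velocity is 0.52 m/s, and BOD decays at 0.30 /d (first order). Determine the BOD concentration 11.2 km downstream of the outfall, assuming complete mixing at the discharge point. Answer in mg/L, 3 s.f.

3.64 mg/L

42.9 L/s = 0.0429 m³/s.
After complete mixing, C₀ = (0.0429·150 + 10·3.3) / 10.04 = 3.927 mg/L.
Travel time t = 1.12e+04 m / 0.52 m/s = 2.154e+04 s = 0.2493 d.
C = 3.927·exp(−0.30·0.2493) = 3.927·0.9279 = 3.644 mg/L.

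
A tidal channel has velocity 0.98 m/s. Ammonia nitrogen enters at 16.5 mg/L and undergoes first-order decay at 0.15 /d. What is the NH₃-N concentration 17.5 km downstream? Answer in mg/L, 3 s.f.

Travel time t = 17.5 km / 0.98 m/s = 1.75e+04/0.98 = 1.786e+04 s = 0.2067 d.
First-order decay: C = 16.5·exp(−0.15·0.2067) = 16.5·0.9695 = 16 mg/L.

16.0 mg/L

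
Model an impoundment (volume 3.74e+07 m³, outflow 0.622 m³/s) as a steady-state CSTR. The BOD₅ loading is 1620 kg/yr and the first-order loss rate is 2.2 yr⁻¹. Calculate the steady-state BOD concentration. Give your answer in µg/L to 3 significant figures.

15.9 µg/L

Outflow Q = 0.622 m³/s × 3.156e+07 s/yr = 1.963e+07 m³/yr.
Steady-state CSTR mass balance: W = Q·C + k·V·C, so C = W/(Q + kV).
Q + kV = 1.963e+07 + 2.2·3.74e+07 = 1.019e+08 m³/yr.
C = 1620/1.019e+08 = 1.59e-05 kg/m³ = 0.0159 mg/L = 15.9 µg/L.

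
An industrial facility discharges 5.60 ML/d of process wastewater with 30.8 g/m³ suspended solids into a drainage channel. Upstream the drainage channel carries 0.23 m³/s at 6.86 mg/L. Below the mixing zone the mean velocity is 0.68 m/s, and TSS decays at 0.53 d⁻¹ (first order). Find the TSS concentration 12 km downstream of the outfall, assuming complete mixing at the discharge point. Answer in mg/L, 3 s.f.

10.9 mg/L

5.60 ML/d = 0.06481 m³/s.
After complete mixing, C₀ = (0.06481·30.8 + 0.23·6.86) / 0.2948 = 12.12 mg/L.
Travel time t = 1.2e+04 m / 0.68 m/s = 1.765e+04 s = 0.2042 d.
C = 12.12·exp(−0.53·0.2042) = 12.12·0.8974 = 10.88 mg/L.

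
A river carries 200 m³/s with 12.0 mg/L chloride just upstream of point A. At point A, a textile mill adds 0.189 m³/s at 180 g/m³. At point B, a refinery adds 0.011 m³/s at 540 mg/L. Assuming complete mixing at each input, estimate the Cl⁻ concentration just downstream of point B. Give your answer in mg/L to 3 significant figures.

12.2 mg/L

After input A: C = (200·12 + 0.189·180) / 200.2 = 12.16 mg/L.
After input B: C = (200.2·12.16 + 0.011·540) / 200.2 = 12.19 mg/L.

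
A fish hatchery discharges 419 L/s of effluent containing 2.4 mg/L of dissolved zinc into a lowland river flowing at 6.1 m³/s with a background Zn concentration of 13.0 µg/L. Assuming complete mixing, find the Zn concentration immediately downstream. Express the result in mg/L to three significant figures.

419 L/s = 0.419 m³/s.
13.0 µg/L = 0.013 mg/L.
Flow-weighted mixing gives C = (0.419·2.4 + 6.1·0.013) / (0.419 + 6.1) = 1.085/6.519 = 0.1664 mg/L.

0.166 mg/L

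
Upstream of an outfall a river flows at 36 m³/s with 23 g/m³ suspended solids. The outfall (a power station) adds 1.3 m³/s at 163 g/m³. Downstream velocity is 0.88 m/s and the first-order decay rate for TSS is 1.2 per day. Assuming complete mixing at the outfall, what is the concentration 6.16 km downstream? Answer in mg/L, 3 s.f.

25.3 mg/L

After complete mixing, C₀ = (1.3·163 + 36·23) / 37.3 = 27.88 mg/L.
Travel time t = 6160 m / 0.88 m/s = 7000 s = 0.08102 d.
C = 27.88·exp(−1.2·0.08102) = 27.88·0.9074 = 25.3 mg/L.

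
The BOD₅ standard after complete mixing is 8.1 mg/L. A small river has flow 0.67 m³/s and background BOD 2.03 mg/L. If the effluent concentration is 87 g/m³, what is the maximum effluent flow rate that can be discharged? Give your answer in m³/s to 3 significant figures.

Mass balance at complete mixing: C_std·(Q_w + Q_r) = Q_w·C_e + Q_r·C_b.
Rearranging, Q_w = Q_r·(C_std − C_b)/(C_e − C_std) = 0.67·(8.1 − 2.03) / (87 − 8.1) = 0.05154 m³/s.

0.0515 m³/s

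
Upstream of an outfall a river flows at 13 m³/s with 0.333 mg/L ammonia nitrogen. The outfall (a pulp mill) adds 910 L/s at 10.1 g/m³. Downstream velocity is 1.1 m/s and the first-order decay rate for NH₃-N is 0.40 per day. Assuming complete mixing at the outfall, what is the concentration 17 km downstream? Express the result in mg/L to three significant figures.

0.905 mg/L

910 L/s = 0.91 m³/s.
After complete mixing, C₀ = (0.91·10.1 + 13·0.333) / 13.91 = 0.972 mg/L.
Travel time t = 1.7e+04 m / 1.1 m/s = 1.545e+04 s = 0.1789 d.
C = 0.972·exp(−0.40·0.1789) = 0.972·0.931 = 0.9048 mg/L.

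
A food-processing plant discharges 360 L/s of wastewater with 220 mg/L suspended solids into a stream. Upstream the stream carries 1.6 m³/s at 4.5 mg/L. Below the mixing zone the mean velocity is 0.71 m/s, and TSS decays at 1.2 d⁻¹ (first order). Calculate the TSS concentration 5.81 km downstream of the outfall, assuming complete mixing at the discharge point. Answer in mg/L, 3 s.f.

360 L/s = 0.36 m³/s.
After complete mixing, C₀ = (0.36·220 + 1.6·4.5) / 1.96 = 44.08 mg/L.
Travel time t = 5810 m / 0.71 m/s = 8183 s = 0.09471 d.
C = 44.08·exp(−1.2·0.09471) = 44.08·0.8926 = 39.35 mg/L.

39.3 mg/L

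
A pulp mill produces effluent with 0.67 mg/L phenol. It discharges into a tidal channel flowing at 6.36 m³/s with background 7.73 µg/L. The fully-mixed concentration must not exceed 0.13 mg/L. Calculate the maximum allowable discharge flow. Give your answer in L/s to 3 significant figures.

1440 L/s

7.73 µg/L = 0.00773 mg/L.
Mass balance at complete mixing: C_std·(Q_w + Q_r) = Q_w·C_e + Q_r·C_b.
Rearranging, Q_w = Q_r·(C_std − C_b)/(C_e − C_std) = 6.36·(0.13 − 0.00773) / (0.67 − 0.13) = 1.44 m³/s.
= 1440 L/s.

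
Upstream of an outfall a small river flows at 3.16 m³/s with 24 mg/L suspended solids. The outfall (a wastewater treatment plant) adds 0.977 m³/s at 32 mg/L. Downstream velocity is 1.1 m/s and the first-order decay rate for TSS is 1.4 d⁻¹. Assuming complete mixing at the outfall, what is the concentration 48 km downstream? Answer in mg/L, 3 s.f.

12.8 mg/L

After complete mixing, C₀ = (0.977·32 + 3.16·24) / 4.137 = 25.89 mg/L.
Travel time t = 4.8e+04 m / 1.1 m/s = 4.364e+04 s = 0.5051 d.
C = 25.89·exp(−1.4·0.5051) = 25.89·0.4931 = 12.77 mg/L.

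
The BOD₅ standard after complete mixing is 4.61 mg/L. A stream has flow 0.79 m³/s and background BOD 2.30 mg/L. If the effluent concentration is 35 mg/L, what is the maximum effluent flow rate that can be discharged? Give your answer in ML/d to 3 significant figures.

Mass balance at complete mixing: C_std·(Q_w + Q_r) = Q_w·C_e + Q_r·C_b.
Rearranging, Q_w = Q_r·(C_std − C_b)/(C_e − C_std) = 0.79·(4.61 − 2.3) / (35 − 4.61) = 0.06005 m³/s.
= 5.188 ML/d.

5.19 ML/d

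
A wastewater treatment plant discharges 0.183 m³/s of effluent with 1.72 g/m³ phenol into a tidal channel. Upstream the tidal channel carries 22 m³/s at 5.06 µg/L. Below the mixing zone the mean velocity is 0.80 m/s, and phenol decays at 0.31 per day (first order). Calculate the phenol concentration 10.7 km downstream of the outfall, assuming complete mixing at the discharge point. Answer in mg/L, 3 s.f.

0.0183 mg/L

5.06 µg/L = 0.00506 mg/L.
After complete mixing, C₀ = (0.183·1.72 + 22·0.00506) / 22.18 = 0.01921 mg/L.
Travel time t = 1.07e+04 m / 0.80 m/s = 1.338e+04 s = 0.1548 d.
C = 0.01921·exp(−0.31·0.1548) = 0.01921·0.9531 = 0.01831 mg/L.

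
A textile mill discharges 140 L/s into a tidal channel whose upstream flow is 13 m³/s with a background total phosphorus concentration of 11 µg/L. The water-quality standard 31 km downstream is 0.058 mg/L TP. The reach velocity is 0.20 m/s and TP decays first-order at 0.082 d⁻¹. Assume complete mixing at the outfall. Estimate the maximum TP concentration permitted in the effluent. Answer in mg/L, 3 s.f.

5.28 mg/L

140 L/s = 0.14 m³/s.
11 µg/L = 0.011 mg/L.
Travel time to the compliance point: t = 3.1e+04/0.20 = 1.55e+05 s = 1.794 d; decay factor exp(−0.082·1.794) = 0.8632.
So the concentration just after mixing may be at most 0.058/0.8632 = 0.06719 mg/L.
Mass balance: 0.06719·13.14 = 0.14·Cₑ + 13·0.011.
Cₑ = (0.8829 − 0.143) / 0.14 = 5.285 mg/L.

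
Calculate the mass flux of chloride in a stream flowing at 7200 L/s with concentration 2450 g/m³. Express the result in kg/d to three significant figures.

1.52e+06 kg/d

7200 L/s = 7.2 m³/s.
Mass flux = Q·C = 7.2 m³/s × 2450 g/m³ = 1.764e+04 g/s.
= 1.764e+04 g/s × 86.4 = 1.524e+06 kg/d.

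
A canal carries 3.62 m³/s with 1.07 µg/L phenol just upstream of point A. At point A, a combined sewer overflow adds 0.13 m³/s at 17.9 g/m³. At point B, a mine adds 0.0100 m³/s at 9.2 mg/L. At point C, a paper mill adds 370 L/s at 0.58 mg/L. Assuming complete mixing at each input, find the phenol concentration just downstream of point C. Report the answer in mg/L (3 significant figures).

0.639 mg/L

1.07 µg/L = 0.00107 mg/L.
After input A: C = (3.62·0.00107 + 0.13·17.9) / 3.75 = 0.6216 mg/L.
After input B: C = (3.75·0.6216 + 0.01·9.2) / 3.76 = 0.6444 mg/L.
370 L/s = 0.37 m³/s.
After input C: C = (3.76·0.6444 + 0.37·0.58) / 4.13 = 0.6386 mg/L.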